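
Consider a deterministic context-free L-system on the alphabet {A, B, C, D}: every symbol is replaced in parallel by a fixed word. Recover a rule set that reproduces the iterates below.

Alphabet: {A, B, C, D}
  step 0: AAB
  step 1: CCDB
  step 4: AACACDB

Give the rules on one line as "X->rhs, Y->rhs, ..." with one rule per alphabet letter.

A->C, B->DB, C->A, D->C

  step 0 ⇒ step 1: AAB ⇒ C·C·DB
    A ↦ C
    B ↦ DB
    C ↦ A  (constrained at step 1)
    D ↦ C  (constrained at step 1)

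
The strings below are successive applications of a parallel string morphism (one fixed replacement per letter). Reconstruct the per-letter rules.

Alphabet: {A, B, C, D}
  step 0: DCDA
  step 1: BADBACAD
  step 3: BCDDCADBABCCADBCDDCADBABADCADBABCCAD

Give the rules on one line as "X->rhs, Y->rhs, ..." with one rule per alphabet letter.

  step 0 ⇒ step 1: DCDA ⇒ BA·D·BA·CAD
    A ↦ CAD
    C ↦ D
    D ↦ BA
    B ↦ BC  (constrained at step 1)

A->CAD, B->BC, C->D, D->BA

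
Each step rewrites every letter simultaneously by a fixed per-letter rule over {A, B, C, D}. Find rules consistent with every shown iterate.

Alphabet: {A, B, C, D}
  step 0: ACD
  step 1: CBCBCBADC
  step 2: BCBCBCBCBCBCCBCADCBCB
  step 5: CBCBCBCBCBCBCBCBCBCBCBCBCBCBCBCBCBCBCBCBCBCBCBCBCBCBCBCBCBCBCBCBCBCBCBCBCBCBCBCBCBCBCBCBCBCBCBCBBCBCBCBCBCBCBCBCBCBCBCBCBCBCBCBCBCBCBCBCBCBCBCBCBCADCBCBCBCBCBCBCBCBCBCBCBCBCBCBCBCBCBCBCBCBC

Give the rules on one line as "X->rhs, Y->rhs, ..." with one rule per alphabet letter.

  step 1 ⇒ step 2: CBCBCBADC ⇒ BCB·C·BCB·C·BCB·C·CBC·ADC·BCB
    A ↦ CBC
    B ↦ C
    C ↦ BCB
    D ↦ ADC

A->CBC, B->C, C->BCB, D->ADC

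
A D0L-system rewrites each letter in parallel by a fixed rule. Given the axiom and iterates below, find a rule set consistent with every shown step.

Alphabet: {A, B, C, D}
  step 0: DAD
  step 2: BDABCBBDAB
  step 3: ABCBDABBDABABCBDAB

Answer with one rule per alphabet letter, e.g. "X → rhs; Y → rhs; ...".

  step 2 ⇒ step 3: BDABCBBDAB ⇒ AB·CB·D·AB·BD·AB·AB·CB·D·AB
    A ↦ D
    B ↦ AB
    C ↦ BD
    D ↦ CB

A->D, B->AB, C->BD, D->CB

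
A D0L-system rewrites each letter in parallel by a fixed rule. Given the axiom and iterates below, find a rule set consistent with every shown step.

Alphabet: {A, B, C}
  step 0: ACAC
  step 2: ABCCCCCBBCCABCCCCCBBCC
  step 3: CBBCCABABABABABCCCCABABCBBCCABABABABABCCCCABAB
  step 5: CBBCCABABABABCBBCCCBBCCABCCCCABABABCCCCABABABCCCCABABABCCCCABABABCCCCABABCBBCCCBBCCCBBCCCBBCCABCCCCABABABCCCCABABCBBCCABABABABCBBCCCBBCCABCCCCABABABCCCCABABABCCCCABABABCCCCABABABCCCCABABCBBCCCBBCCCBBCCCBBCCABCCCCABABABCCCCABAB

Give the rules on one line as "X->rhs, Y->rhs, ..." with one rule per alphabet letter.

  step 2 ⇒ step 3: ABCCCCCBBCCABCCCCCBBCC ⇒ CBB·CC·AB·AB·AB·AB·AB·CC·CC·AB·AB·CBB·CC·AB·AB·AB·AB·AB·CC·CC·AB·AB
    A ↦ CBB
    B ↦ CC
    C ↦ AB

A->CBB, B->CC, C->AB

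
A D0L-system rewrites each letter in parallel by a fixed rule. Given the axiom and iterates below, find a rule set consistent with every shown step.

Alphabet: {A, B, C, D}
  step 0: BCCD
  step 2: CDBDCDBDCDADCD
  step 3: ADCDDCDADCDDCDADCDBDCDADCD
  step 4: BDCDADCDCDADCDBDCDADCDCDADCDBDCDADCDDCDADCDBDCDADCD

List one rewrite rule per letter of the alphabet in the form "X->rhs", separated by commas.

A->BD, B->D, C->AD, D->CD

  step 3 ⇒ step 4: ADCDDCDADCDDCDADCDBDCDADCD ⇒ BD·CD·AD·CD·CD·AD·CD·BD·CD·AD·CD·CD·AD·CD·BD·CD·AD·CD·D·CD·AD·CD·BD·CD·AD·CD
    A ↦ BD
    B ↦ D
    C ↦ AD
    D ↦ CD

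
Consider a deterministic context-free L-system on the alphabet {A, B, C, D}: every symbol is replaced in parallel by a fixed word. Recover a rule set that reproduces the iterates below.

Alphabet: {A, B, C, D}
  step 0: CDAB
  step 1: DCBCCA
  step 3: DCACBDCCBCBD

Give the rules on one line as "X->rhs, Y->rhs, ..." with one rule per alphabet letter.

A->C, B->CA, C->D, D->CB

  step 0 ⇒ step 1: CDAB ⇒ D·CB·C·CA
    A ↦ C
    B ↦ CA
    C ↦ D
    D ↦ CB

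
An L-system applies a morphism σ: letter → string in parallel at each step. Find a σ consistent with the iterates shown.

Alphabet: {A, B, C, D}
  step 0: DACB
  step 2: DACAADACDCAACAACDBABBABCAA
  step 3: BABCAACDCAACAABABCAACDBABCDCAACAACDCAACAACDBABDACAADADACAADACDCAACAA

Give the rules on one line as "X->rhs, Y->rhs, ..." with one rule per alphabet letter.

  step 2 ⇒ step 3: DACAADACDCAACAACDBABBABCAA ⇒ BAB·CAA·CD·CAA·CAA·BAB·CAA·CD·BAB·CD·CAA·CAA·CD·CAA·CAA·CD·BAB·DA·CAA·DA·DA·CAA·DA·CD·CAA·CAA
    A ↦ CAA
    B ↦ DA
    C ↦ CD
    D ↦ BAB

A->CAA, B->DA, C->CD, D->BAB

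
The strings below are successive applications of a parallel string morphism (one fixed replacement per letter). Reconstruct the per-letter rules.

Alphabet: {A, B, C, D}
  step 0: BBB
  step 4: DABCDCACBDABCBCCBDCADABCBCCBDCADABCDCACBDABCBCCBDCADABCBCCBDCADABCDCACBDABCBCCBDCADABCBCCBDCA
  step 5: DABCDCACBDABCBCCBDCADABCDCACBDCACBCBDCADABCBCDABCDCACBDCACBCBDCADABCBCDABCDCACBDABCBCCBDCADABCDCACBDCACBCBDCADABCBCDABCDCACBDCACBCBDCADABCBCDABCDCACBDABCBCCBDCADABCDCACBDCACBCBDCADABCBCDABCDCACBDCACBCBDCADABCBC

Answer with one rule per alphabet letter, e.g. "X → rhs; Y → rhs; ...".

A->C, B->DCA, C->CB, D->DAB

  step 4 ⇒ step 5: DABCDCACBDABCBCCBDCADABCBCCBDCADABCDCACBDABCBCCBDCADABCBCCBDCADABCDCACBDABCBCCBDCADABCBCCBDCA ⇒ DAB·C·DCA·CB·DAB·CB·C·CB·DCA·DAB·C·DCA·CB·DCA·CB·CB·DCA·DAB·CB·C·DAB·C·DCA·CB·DCA·CB·CB·DCA·DAB·CB·C·DAB·C·DCA·CB·DAB·CB·C·CB·DCA·DAB·C·DCA·CB·DCA·CB·CB·DCA·DAB·CB·C·DAB·C·DCA·CB·DCA·CB·CB·DCA·DAB·CB·C·DAB·C·DCA·CB·DAB·CB·C·CB·DCA·DAB·C·DCA·CB·DCA·CB·CB·DCA·DAB·CB·C·DAB·C·DCA·CB·DCA·CB·CB·DCA·DAB·CB·C
    A ↦ C
    B ↦ DCA
    C ↦ CB
    D ↦ DAB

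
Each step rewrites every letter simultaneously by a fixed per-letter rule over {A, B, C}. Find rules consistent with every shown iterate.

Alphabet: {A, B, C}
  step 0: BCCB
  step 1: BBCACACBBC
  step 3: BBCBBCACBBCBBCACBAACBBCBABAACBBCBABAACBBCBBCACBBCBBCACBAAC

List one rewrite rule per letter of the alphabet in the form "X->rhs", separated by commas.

  step 0 ⇒ step 1: BCCB ⇒ BBC·AC·AC·BBC
    B ↦ BBC
    C ↦ AC
    A ↦ BA  (constrained at step 1)

A->BA, B->BBC, C->AC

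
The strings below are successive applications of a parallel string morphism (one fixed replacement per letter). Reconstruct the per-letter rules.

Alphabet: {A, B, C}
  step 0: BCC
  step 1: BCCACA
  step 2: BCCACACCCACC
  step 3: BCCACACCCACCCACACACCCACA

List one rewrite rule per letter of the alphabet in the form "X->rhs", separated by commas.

  step 2 ⇒ step 3: BCCACACCCACC ⇒ BC·CA·CA·CC·CA·CC·CA·CA·CA·CC·CA·CA
    A ↦ CC
    B ↦ BC
    C ↦ CA

A->CC, B->BC, C->CA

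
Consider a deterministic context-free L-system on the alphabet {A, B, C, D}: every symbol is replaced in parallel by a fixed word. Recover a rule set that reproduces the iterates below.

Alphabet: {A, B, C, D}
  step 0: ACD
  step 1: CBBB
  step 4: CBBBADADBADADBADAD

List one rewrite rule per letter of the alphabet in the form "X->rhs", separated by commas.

A->CB, B->AD, C->B, D->B

  step 0 ⇒ step 1: ACD ⇒ CB·B·B
    A ↦ CB
    C ↦ B
    D ↦ B
    B ↦ AD  (constrained at step 1)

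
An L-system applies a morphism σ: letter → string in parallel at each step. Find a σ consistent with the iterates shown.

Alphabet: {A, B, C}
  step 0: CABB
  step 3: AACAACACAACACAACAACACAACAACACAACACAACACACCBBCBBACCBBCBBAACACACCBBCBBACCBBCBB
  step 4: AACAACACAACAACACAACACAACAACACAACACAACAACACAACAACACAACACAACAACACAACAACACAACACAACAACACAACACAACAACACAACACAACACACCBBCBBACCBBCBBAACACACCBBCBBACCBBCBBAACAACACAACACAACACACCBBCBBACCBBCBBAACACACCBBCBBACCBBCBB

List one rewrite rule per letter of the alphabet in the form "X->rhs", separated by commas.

A->AAC, B->CBB, C->AC

  step 3 ⇒ step 4: AACAACACAACACAACAACACAACAACACAACACAACACACCBBCBBACCBBCBBAACACACCBBCBBACCBBCBB ⇒ AAC·AAC·AC·AAC·AAC·AC·AAC·AC·AAC·AAC·AC·AAC·AC·AAC·AAC·AC·AAC·AAC·AC·AAC·AC·AAC·AAC·AC·AAC·AAC·AC·AAC·AC·AAC·AAC·AC·AAC·AC·AAC·AAC·AC·AAC·AC·AAC·AC·AC·CBB·CBB·AC·CBB·CBB·AAC·AC·AC·CBB·CBB·AC·CBB·CBB·AAC·AAC·AC·AAC·AC·AAC·AC·AC·CBB·CBB·AC·CBB·CBB·AAC·AC·AC·CBB·CBB·AC·CBB·CBB
    A ↦ AAC
    B ↦ CBB
    C ↦ AC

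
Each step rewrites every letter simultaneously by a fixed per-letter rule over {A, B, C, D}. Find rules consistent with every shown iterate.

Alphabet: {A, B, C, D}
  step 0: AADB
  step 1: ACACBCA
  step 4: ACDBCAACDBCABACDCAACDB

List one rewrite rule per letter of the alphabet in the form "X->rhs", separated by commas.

  step 0 ⇒ step 1: AADB ⇒ AC·AC·B·CA
    A ↦ AC
    B ↦ CA
    D ↦ B
    C ↦ D  (constrained at step 1)

A->AC, B->CA, C->D, D->B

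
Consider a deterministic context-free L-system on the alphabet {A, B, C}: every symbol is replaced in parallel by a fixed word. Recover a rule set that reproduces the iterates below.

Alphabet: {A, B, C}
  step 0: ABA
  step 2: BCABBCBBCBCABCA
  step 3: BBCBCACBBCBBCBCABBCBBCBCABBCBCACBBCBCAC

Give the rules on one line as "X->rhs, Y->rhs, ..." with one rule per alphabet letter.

  step 2 ⇒ step 3: BCABBCBBCBCABCA ⇒ BBC·BCA·C·BBC·BBC·BCA·BBC·BBC·BCA·BBC·BCA·C·BBC·BCA·C
    A ↦ C
    B ↦ BBC
    C ↦ BCA

A->C, B->BBC, C->BCA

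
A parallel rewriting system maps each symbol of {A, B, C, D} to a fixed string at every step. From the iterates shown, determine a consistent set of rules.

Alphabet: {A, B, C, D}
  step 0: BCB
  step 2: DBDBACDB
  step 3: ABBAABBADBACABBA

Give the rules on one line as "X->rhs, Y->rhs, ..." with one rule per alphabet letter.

A->DB, B->A, C->AC, D->ABB

  step 2 ⇒ step 3: DBDBACDB ⇒ ABB·A·ABB·A·DB·AC·ABB·A
    A ↦ DB
    B ↦ A
    C ↦ AC
    D ↦ ABB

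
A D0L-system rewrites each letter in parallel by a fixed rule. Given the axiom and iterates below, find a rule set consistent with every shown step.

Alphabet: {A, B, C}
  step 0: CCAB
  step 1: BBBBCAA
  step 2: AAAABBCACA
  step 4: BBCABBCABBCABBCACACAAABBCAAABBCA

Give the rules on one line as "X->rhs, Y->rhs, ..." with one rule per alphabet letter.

A->CA, B->A, C->BB

  step 1 ⇒ step 2: BBBBCAA ⇒ A·A·A·A·BB·CA·CA
    A ↦ CA
    B ↦ A
    C ↦ BB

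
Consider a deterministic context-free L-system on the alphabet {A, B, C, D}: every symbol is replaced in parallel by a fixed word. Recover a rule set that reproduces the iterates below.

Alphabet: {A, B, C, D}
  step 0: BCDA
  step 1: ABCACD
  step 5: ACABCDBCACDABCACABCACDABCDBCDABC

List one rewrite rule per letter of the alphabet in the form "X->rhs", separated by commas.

A->D, B->A, C->BC, D->AC

  step 0 ⇒ step 1: BCDA ⇒ A·BC·AC·D
    A ↦ D
    B ↦ A
    C ↦ BC
    D ↦ AC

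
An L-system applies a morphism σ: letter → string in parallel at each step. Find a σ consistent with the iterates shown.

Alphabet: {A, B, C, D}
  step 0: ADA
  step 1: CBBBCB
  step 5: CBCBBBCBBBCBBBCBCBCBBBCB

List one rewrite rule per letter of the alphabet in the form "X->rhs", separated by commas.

A->CB, B->A, C->D, D->BB

  step 0 ⇒ step 1: ADA ⇒ CB·BB·CB
    A ↦ CB
    D ↦ BB
    B ↦ A  (constrained at step 1)
    C ↦ D  (constrained at step 1)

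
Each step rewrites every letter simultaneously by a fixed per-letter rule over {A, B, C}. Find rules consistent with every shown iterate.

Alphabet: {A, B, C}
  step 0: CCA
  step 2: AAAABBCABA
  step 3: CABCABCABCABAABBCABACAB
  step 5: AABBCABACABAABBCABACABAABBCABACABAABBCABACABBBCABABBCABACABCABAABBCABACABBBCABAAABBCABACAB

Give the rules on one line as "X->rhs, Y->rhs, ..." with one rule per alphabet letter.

A->CAB, B->A, C->BB

  step 2 ⇒ step 3: AAAABBCABA ⇒ CAB·CAB·CAB·CAB·A·A·BB·CAB·A·CAB
    A ↦ CAB
    B ↦ A
    C ↦ BB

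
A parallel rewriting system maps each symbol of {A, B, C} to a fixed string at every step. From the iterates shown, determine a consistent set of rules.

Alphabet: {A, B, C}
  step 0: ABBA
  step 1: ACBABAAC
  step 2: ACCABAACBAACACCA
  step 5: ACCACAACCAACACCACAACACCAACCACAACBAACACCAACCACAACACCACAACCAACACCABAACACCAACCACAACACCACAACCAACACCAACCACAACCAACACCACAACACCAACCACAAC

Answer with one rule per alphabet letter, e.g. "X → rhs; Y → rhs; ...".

A->AC, B->BA, C->CA

  step 1 ⇒ step 2: ACBABAAC ⇒ AC·CA·BA·AC·BA·AC·AC·CA
    A ↦ AC
    B ↦ BA
    C ↦ CA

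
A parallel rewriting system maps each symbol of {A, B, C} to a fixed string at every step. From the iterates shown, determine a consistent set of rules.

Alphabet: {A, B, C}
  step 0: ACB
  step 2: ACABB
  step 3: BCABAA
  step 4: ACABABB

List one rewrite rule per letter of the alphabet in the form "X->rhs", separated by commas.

  step 3 ⇒ step 4: BCABAA ⇒ A·CA·B·A·B·B
    A ↦ B
    B ↦ A
    C ↦ CA

A->B, B->A, C->CA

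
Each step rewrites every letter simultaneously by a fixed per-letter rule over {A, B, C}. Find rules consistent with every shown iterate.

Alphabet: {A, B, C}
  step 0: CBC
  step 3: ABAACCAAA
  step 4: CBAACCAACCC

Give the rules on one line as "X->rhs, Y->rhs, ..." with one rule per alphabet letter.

A->C, B->BAA, C->A

  step 3 ⇒ step 4: ABAACCAAA ⇒ C·BAA·C·C·A·A·C·C·C
    A ↦ C
    B ↦ BAA
    C ↦ A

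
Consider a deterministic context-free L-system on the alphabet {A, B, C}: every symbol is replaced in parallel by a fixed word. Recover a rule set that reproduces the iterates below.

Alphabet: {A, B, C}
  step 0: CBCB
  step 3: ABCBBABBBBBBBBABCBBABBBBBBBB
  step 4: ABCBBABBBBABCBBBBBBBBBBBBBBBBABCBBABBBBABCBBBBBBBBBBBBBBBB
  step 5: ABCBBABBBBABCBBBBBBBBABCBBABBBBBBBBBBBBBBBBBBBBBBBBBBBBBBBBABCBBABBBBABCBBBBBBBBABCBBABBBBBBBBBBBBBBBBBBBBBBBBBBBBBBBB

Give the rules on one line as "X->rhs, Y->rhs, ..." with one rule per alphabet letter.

A->ABC, B->BB, C->A

  step 4 ⇒ step 5: ABCBBABBBBABCBBBBBBBBBBBBBBBBABCBBABBBBABCBBBBBBBBBBBBBBBB ⇒ ABC·BB·A·BB·BB·ABC·BB·BB·BB·BB·ABC·BB·A·BB·BB·BB·BB·BB·BB·BB·BB·BB·BB·BB·BB·BB·BB·BB·BB·ABC·BB·A·BB·BB·ABC·BB·BB·BB·BB·ABC·BB·A·BB·BB·BB·BB·BB·BB·BB·BB·BB·BB·BB·BB·BB·BB·BB·BB
    A ↦ ABC
    B ↦ BB
    C ↦ A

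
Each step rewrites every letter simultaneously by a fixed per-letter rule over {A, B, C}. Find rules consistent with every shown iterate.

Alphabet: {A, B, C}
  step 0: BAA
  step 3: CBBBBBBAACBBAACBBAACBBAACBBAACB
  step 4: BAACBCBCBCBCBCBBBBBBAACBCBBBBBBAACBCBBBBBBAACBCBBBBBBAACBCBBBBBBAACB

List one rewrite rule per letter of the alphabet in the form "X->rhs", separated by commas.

A->BB, B->CB, C->BAA

  step 3 ⇒ step 4: CBBBBBBAACBBAACBBAACBBAACBBAACB ⇒ BAA·CB·CB·CB·CB·CB·CB·BB·BB·BAA·CB·CB·BB·BB·BAA·CB·CB·BB·BB·BAA·CB·CB·BB·BB·BAA·CB·CB·BB·BB·BAA·CB
    A ↦ BB
    B ↦ CB
    C ↦ BAA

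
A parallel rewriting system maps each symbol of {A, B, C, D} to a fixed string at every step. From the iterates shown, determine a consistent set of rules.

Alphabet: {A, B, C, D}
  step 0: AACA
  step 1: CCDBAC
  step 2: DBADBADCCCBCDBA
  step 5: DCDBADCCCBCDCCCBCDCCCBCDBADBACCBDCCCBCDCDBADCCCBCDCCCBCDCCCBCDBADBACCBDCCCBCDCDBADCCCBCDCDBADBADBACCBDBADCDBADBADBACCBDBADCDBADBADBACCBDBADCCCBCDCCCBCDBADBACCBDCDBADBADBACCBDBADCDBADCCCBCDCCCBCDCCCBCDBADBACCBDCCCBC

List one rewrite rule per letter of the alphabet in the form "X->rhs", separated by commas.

A->C, B->CCB, C->DBA, D->DC

  step 1 ⇒ step 2: CCDBAC ⇒ DBA·DBA·DC·CCB·C·DBA
    A ↦ C
    B ↦ CCB
    C ↦ DBA
    D ↦ DC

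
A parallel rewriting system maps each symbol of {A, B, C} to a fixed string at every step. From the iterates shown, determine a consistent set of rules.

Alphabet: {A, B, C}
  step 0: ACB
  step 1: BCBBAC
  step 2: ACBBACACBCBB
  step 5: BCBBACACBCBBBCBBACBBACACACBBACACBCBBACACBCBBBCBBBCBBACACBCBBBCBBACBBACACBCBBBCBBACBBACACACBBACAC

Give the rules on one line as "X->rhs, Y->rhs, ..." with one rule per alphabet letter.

A->BC, B->AC, C->BB

  step 1 ⇒ step 2: BCBBAC ⇒ AC·BB·AC·AC·BC·BB
    A ↦ BC
    B ↦ AC
    C ↦ BB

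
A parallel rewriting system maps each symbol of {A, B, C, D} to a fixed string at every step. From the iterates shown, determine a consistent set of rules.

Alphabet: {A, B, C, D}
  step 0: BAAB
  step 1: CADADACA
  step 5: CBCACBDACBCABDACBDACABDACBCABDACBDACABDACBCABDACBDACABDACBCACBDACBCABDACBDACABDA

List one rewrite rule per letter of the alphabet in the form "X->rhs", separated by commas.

  step 0 ⇒ step 1: BAAB ⇒ CA·DA·DA·CA
    A ↦ DA
    B ↦ CA
    C ↦ CB  (constrained at step 1)
    D ↦ B  (constrained at step 1)

A->DA, B->CA, C->CB, D->B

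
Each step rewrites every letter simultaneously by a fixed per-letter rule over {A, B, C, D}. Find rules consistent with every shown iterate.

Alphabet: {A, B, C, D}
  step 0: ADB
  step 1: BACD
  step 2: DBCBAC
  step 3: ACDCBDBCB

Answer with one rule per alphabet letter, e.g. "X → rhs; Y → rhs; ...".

  step 2 ⇒ step 3: DBCBAC ⇒ AC·D·CB·D·B·CB
    A ↦ B
    B ↦ D
    C ↦ CB
    D ↦ AC

A->B, B->D, C->CB, D->AC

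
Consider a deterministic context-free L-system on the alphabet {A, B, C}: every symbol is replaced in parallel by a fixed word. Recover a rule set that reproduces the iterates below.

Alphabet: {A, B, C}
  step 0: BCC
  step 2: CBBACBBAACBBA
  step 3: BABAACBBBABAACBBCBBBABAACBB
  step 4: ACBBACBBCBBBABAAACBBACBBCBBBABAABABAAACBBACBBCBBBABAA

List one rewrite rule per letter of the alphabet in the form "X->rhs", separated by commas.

A->CBB, B->A, C->BAB

  step 3 ⇒ step 4: BABAACBBBABAACBBCBBBABAACBB ⇒ A·CBB·A·CBB·CBB·BAB·A·A·A·CBB·A·CBB·CBB·BAB·A·A·BAB·A·A·A·CBB·A·CBB·CBB·BAB·A·A
    A ↦ CBB
    B ↦ A
    C ↦ BAB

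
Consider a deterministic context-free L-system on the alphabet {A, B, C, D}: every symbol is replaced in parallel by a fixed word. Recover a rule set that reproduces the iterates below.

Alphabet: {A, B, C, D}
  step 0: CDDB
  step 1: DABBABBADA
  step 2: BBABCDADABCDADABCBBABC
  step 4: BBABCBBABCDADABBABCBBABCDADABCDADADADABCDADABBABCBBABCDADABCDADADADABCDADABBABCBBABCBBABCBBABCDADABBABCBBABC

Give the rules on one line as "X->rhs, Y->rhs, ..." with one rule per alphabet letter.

  step 1 ⇒ step 2: DABBABBADA ⇒ BBA·BC·DA·DA·BC·DA·DA·BC·BBA·BC
    A ↦ BC
    B ↦ DA
    D ↦ BBA
  step 0 ⇒ step 1: CDDB ⇒ DA·BBA·BBA·DA
    C ↦ DA

A->BC, B->DA, C->DA, D->BBA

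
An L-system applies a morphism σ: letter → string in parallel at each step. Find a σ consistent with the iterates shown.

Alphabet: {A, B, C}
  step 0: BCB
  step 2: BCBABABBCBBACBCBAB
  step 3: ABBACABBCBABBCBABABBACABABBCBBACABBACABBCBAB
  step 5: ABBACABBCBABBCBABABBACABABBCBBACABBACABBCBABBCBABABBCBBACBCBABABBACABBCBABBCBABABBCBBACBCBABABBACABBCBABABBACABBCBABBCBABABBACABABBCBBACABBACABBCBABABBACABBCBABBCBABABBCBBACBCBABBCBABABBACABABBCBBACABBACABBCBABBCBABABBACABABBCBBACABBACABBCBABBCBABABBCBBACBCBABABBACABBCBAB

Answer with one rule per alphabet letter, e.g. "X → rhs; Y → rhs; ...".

A->BCB, B->AB, C->BAC

  step 2 ⇒ step 3: BCBABABBCBBACBCBAB ⇒ AB·BAC·AB·BCB·AB·BCB·AB·AB·BAC·AB·AB·BCB·BAC·AB·BAC·AB·BCB·AB
    A ↦ BCB
    B ↦ AB
    C ↦ BAC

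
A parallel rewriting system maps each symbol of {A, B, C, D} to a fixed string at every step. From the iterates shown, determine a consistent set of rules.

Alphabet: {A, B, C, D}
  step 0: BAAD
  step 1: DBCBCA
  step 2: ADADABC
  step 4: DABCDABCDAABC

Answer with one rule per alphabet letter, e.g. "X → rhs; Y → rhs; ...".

A->BC, B->D, C->A, D->A

  step 1 ⇒ step 2: DBCBCA ⇒ A·D·A·D·A·BC
    A ↦ BC
    B ↦ D
    C ↦ A
    D ↦ A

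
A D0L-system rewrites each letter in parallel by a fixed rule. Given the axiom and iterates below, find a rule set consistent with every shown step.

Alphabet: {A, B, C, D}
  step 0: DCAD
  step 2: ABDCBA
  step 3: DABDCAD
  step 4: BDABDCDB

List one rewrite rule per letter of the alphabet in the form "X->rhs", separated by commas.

  step 3 ⇒ step 4: DABDCAD ⇒ B·D·A·B·DC·D·B
    A ↦ D
    B ↦ A
    C ↦ DC
    D ↦ B

A->D, B->A, C->DC, D->B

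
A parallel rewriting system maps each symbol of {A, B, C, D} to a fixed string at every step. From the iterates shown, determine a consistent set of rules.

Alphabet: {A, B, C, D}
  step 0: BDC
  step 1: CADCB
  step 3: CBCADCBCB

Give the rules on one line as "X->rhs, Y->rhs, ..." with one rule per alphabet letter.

  step 0 ⇒ step 1: BDC ⇒ C·ADC·B
    B ↦ C
    C ↦ B
    D ↦ ADC
    A ↦ C  (constrained at step 1)

A->C, B->C, C->B, D->ADC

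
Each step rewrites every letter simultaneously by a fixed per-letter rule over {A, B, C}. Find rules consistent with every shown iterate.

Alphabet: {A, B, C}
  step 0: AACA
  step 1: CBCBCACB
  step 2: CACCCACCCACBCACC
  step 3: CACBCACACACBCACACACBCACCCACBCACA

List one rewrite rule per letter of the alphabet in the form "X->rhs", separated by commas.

A->CB, B->CC, C->CA

  step 2 ⇒ step 3: CACCCACCCACBCACC ⇒ CA·CB·CA·CA·CA·CB·CA·CA·CA·CB·CA·CC·CA·CB·CA·CA
    A ↦ CB
    B ↦ CC
    C ↦ CA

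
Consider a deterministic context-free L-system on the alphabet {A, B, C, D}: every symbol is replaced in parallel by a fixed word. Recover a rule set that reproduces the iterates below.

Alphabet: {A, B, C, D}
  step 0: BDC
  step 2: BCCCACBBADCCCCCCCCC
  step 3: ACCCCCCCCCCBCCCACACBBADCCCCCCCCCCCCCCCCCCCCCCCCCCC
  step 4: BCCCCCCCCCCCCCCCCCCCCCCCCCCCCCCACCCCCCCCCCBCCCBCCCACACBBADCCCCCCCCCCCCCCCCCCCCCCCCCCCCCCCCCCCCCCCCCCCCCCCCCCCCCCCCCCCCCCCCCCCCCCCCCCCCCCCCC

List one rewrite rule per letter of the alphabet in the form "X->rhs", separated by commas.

A->B, B->AC, C->CCC, D->BAD

  step 3 ⇒ step 4: ACCCCCCCCCCBCCCACACBBADCCCCCCCCCCCCCCCCCCCCCCCCCCC ⇒ B·CCC·CCC·CCC·CCC·CCC·CCC·CCC·CCC·CCC·CCC·AC·CCC·CCC·CCC·B·CCC·B·CCC·AC·AC·B·BAD·CCC·CCC·CCC·CCC·CCC·CCC·CCC·CCC·CCC·CCC·CCC·CCC·CCC·CCC·CCC·CCC·CCC·CCC·CCC·CCC·CCC·CCC·CCC·CCC·CCC·CCC·CCC
    A ↦ B
    B ↦ AC
    C ↦ CCC
    D ↦ BAD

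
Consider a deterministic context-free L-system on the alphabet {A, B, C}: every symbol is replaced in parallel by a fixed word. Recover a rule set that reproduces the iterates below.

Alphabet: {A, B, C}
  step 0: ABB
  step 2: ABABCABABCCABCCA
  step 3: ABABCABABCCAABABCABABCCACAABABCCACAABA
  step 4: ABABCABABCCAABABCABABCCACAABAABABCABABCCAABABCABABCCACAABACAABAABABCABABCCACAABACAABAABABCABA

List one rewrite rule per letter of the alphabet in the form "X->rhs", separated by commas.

A->ABA, B->BC, C->CA

  step 3 ⇒ step 4: ABABCABABCCAABABCABABCCACAABABCCACAABA ⇒ ABA·BC·ABA·BC·CA·ABA·BC·ABA·BC·CA·CA·ABA·ABA·BC·ABA·BC·CA·ABA·BC·ABA·BC·CA·CA·ABA·CA·ABA·ABA·BC·ABA·BC·CA·CA·ABA·CA·ABA·ABA·BC·ABA
    A ↦ ABA
    B ↦ BC
    C ↦ CA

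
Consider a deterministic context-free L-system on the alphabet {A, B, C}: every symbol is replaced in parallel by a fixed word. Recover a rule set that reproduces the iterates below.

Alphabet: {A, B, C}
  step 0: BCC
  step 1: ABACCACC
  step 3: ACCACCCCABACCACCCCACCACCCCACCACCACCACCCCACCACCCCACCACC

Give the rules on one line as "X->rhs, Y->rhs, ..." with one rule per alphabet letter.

  step 0 ⇒ step 1: BCC ⇒ AB·ACC·ACC
    B ↦ AB
    C ↦ ACC
    A ↦ CC  (constrained at step 1)

A->CC, B->AB, C->ACC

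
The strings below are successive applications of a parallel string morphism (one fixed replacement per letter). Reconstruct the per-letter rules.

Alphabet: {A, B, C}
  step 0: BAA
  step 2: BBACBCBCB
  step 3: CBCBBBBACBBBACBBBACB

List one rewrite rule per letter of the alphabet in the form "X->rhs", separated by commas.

A->B, B->CB, C->BBA

  step 2 ⇒ step 3: BBACBCBCB ⇒ CB·CB·B·BBA·CB·BBA·CB·BBA·CB
    A ↦ B
    B ↦ CB
    C ↦ BBA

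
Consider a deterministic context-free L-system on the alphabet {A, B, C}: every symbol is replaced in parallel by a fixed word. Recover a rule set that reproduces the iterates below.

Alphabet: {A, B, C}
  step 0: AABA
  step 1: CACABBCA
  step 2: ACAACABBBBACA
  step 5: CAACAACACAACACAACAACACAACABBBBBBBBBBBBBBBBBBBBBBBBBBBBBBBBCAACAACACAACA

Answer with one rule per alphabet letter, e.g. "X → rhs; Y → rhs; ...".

A->CA, B->BB, C->A

  step 1 ⇒ step 2: CACABBCA ⇒ A·CA·A·CA·BB·BB·A·CA
    A ↦ CA
    B ↦ BB
    C ↦ A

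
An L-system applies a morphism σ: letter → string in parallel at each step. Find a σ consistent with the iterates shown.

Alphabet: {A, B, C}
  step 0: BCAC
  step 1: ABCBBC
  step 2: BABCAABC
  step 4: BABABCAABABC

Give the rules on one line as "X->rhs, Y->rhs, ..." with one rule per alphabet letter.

  step 1 ⇒ step 2: ABCBBC ⇒ B·A·BC·A·A·BC
    A ↦ B
    B ↦ A
    C ↦ BC

A->B, B->A, C->BC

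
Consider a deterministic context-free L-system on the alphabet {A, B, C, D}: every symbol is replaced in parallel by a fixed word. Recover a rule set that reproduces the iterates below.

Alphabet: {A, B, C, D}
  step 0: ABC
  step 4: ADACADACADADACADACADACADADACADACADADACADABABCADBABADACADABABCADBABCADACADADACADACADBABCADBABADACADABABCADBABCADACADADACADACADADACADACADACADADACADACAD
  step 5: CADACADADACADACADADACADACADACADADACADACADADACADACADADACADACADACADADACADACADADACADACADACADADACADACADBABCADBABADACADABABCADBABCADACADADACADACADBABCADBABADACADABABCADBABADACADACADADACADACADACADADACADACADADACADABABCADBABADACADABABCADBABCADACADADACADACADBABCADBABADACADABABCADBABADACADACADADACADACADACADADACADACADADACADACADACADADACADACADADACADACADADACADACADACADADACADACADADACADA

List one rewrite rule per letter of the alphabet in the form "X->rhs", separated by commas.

A->CAD, B->BAB, C->ADA, D->A

  step 4 ⇒ step 5: ADACADACADADACADACADACADADACADACADADACADABABCADBABADACADABABCADBABCADACADADACADACADBABCADBABADACADABABCADBABCADACADADACADACADADACADACADACADADACADACAD ⇒ CAD·A·CAD·ADA·CAD·A·CAD·ADA·CAD·A·CAD·A·CAD·ADA·CAD·A·CAD·ADA·CAD·A·CAD·ADA·CAD·A·CAD·A·CAD·ADA·CAD·A·CAD·ADA·CAD·A·CAD·A·CAD·ADA·CAD·A·CAD·BAB·CAD·BAB·ADA·CAD·A·BAB·CAD·BAB·CAD·A·CAD·ADA·CAD·A·CAD·BAB·CAD·BAB·ADA·CAD·A·BAB·CAD·BAB·ADA·CAD·A·CAD·ADA·CAD·A·CAD·A·CAD·ADA·CAD·A·CAD·ADA·CAD·A·BAB·CAD·BAB·ADA·CAD·A·BAB·CAD·BAB·CAD·A·CAD·ADA·CAD·A·CAD·BAB·CAD·BAB·ADA·CAD·A·BAB·CAD·BAB·ADA·CAD·A·CAD·ADA·CAD·A·CAD·A·CAD·ADA·CAD·A·CAD·ADA·CAD·A·CAD·A·CAD·ADA·CAD·A·CAD·ADA·CAD·A·CAD·ADA·CAD·A·CAD·A·CAD·ADA·CAD·A·CAD·ADA·CAD·A
    A ↦ CAD
    B ↦ BAB
    C ↦ ADA
    D ↦ A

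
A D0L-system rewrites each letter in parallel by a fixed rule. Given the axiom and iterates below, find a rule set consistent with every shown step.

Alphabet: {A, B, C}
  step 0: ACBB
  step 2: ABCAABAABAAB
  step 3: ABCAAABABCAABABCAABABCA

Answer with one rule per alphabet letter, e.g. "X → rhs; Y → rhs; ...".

  step 2 ⇒ step 3: ABCAABAABAAB ⇒ AB·CA·A·AB·AB·CA·AB·AB·CA·AB·AB·CA
    A ↦ AB
    B ↦ CA
    C ↦ A

A->AB, B->CA, C->A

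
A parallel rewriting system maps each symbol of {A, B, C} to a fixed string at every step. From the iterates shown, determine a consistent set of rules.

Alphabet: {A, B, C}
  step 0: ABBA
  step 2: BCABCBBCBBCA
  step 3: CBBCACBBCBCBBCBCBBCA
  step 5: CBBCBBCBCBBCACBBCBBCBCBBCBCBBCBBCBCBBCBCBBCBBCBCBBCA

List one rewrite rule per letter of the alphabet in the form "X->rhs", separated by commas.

A->CA, B->CB, C->B

  step 2 ⇒ step 3: BCABCBBCBBCA ⇒ CB·B·CA·CB·B·CB·CB·B·CB·CB·B·CA
    A ↦ CA
    B ↦ CB
    C ↦ B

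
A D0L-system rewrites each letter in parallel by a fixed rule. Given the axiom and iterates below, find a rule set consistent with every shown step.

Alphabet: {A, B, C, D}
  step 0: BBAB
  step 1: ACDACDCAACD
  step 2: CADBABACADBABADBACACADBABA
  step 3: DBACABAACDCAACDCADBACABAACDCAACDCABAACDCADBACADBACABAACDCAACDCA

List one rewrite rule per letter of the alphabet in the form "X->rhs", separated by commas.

A->CA, B->ACD, C->DBA, D->BA

  step 2 ⇒ step 3: CADBABACADBABADBACACADBABA ⇒ DBA·CA·BA·ACD·CA·ACD·CA·DBA·CA·BA·ACD·CA·ACD·CA·BA·ACD·CA·DBA·CA·DBA·CA·BA·ACD·CA·ACD·CA
    A ↦ CA
    B ↦ ACD
    C ↦ DBA
    D ↦ BA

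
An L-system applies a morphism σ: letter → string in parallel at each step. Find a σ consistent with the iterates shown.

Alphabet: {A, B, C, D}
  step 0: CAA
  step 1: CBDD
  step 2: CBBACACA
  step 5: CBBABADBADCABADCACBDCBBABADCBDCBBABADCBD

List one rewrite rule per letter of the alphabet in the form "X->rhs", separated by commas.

A->D, B->BA, C->CB, D->CA

  step 1 ⇒ step 2: CBDD ⇒ CB·BA·CA·CA
    B ↦ BA
    C ↦ CB
    D ↦ CA
  step 0 ⇒ step 1: CAA ⇒ CB·D·D
    A ↦ D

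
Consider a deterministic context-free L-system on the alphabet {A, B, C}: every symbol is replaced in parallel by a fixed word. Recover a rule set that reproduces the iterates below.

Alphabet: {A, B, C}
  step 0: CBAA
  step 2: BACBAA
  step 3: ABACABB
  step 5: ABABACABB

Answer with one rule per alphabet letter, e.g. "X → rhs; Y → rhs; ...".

A->B, B->A, C->AC

  step 2 ⇒ step 3: BACBAA ⇒ A·B·AC·A·B·B
    A ↦ B
    B ↦ A
    C ↦ AC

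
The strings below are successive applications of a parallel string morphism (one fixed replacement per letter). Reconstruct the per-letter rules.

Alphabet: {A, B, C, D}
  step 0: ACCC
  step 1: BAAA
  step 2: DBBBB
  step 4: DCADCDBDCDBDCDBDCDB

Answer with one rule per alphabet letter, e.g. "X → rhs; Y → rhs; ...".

A->B, B->DB, C->A, D->DC

  step 1 ⇒ step 2: BAAA ⇒ DB·B·B·B
    A ↦ B
    B ↦ DB
  step 0 ⇒ step 1: ACCC ⇒ B·A·A·A
    C ↦ A
    D ↦ DC  (constrained at step 2)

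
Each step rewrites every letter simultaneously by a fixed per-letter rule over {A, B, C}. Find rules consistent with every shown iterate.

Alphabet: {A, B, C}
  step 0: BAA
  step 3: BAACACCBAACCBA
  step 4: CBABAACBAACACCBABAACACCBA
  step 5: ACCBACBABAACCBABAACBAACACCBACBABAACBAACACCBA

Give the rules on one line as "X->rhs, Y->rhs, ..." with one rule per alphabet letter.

A->BA, B->C, C->AC

  step 4 ⇒ step 5: CBABAACBAACACCBABAACACCBA ⇒ AC·C·BA·C·BA·BA·AC·C·BA·BA·AC·BA·AC·AC·C·BA·C·BA·BA·AC·BA·AC·AC·C·BA
    A ↦ BA
    B ↦ C
    C ↦ AC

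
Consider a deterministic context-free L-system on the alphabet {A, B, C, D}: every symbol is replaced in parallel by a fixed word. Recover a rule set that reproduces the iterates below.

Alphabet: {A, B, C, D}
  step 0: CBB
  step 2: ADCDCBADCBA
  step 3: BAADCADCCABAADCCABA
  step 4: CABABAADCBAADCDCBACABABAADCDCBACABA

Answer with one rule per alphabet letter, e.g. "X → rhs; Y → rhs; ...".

A->BA, B->CA, C->DC, D->A

  step 3 ⇒ step 4: BAADCADCCABAADCCABA ⇒ CA·BA·BA·A·DC·BA·A·DC·DC·BA·CA·BA·BA·A·DC·DC·BA·CA·BA
    A ↦ BA
    B ↦ CA
    C ↦ DC
    D ↦ A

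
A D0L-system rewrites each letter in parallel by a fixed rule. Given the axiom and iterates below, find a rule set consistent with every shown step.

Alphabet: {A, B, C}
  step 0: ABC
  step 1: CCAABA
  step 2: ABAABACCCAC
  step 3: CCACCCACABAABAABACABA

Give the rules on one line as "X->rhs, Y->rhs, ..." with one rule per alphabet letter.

  step 2 ⇒ step 3: ABAABACCCAC ⇒ C·CA·C·C·CA·C·ABA·ABA·ABA·C·ABA
    A ↦ C
    B ↦ CA
    C ↦ ABA

A->C, B->CA, C->ABA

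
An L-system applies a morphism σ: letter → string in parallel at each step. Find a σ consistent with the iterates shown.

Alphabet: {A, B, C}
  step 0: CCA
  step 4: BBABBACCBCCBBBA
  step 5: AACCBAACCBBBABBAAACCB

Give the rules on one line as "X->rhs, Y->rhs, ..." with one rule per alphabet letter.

A->CCB, B->A, C->B

  step 4 ⇒ step 5: BBABBACCBCCBBBA ⇒ A·A·CCB·A·A·CCB·B·B·A·B·B·A·A·A·CCB
    A ↦ CCB
    B ↦ A
    C ↦ B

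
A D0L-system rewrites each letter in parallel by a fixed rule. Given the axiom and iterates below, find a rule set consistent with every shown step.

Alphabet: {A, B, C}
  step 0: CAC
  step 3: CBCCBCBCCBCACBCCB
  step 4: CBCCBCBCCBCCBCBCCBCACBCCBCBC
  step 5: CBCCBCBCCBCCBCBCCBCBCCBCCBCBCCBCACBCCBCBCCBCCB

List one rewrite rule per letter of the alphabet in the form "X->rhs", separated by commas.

  step 4 ⇒ step 5: CBCCBCBCCBCCBCBCCBCACBCCBCBC ⇒ CB·C·CB·CB·C·CB·C·CB·CB·C·CB·CB·C·CB·C·CB·CB·C·CB·CA·CB·C·CB·CB·C·CB·C·CB
    A ↦ CA
    B ↦ C
    C ↦ CB

A->CA, B->C, C->CB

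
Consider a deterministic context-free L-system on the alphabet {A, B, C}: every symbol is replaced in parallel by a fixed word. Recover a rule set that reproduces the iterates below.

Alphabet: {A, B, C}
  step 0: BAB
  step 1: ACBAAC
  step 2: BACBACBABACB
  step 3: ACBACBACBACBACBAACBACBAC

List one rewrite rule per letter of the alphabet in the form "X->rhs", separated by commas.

  step 2 ⇒ step 3: BACBACBABACB ⇒ AC·BA·CB·AC·BA·CB·AC·BA·AC·BA·CB·AC
    A ↦ BA
    B ↦ AC
    C ↦ CB

A->BA, B->AC, C->CB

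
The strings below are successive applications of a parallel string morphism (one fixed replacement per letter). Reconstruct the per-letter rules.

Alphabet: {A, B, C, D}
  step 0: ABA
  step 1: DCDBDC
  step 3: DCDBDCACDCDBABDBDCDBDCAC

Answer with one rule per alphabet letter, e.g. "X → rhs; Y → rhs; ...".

  step 0 ⇒ step 1: ABA ⇒ DC·DB·DC
    A ↦ DC
    B ↦ DB
    C ↦ AC  (constrained at step 1)
    D ↦ AB  (constrained at step 1)

A->DC, B->DB, C->AC, D->AB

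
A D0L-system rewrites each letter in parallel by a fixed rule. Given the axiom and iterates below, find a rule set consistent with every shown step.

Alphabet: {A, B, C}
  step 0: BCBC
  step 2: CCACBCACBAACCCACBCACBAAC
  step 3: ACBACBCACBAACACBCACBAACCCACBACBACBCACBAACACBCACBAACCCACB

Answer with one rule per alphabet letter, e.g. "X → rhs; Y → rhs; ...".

  step 2 ⇒ step 3: CCACBCACBAACCCACBCACBAAC ⇒ ACB·ACB·C·ACB·AAC·ACB·C·ACB·AAC·C·C·ACB·ACB·ACB·C·ACB·AAC·ACB·C·ACB·AAC·C·C·ACB
    A ↦ C
    B ↦ AAC
    C ↦ ACB

A->C, B->AAC, C->ACB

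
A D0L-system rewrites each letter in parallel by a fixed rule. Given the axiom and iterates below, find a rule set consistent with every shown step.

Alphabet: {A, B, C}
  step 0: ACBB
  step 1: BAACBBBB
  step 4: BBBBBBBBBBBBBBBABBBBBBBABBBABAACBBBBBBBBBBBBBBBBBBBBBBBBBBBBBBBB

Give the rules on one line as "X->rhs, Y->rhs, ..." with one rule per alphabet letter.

  step 0 ⇒ step 1: ACBB ⇒ BA·AC·BB·BB
    A ↦ BA
    B ↦ BB
    C ↦ AC

A->BA, B->BB, C->AC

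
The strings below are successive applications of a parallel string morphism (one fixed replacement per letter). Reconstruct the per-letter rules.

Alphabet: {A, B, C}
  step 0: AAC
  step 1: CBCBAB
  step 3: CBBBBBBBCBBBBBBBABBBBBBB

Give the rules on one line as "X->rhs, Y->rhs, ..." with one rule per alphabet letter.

A->CB, B->BB, C->AB

  step 0 ⇒ step 1: AAC ⇒ CB·CB·AB
    A ↦ CB
    C ↦ AB
    B ↦ BB  (constrained at step 1)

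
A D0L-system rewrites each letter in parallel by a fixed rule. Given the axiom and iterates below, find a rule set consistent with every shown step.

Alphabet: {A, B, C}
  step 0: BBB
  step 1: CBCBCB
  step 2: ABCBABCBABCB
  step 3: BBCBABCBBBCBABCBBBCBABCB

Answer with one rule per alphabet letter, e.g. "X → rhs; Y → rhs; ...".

A->BB, B->CB, C->AB

  step 2 ⇒ step 3: ABCBABCBABCB ⇒ BB·CB·AB·CB·BB·CB·AB·CB·BB·CB·AB·CB
    A ↦ BB
    B ↦ CB
    C ↦ AB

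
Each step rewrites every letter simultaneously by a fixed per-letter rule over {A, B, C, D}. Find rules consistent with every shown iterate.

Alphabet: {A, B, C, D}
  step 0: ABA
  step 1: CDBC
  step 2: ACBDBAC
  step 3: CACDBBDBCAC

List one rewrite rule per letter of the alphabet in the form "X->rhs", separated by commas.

A->C, B->DB, C->AC, D->B

  step 2 ⇒ step 3: ACBDBAC ⇒ C·AC·DB·B·DB·C·AC
    A ↦ C
    B ↦ DB
    C ↦ AC
    D ↦ B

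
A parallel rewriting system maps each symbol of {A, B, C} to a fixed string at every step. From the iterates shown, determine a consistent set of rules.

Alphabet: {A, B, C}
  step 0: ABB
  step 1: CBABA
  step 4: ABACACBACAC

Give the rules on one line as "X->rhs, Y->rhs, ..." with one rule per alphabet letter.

A->C, B->BA, C->A

  step 0 ⇒ step 1: ABB ⇒ C·BA·BA
    A ↦ C
    B ↦ BA
    C ↦ A  (constrained at step 1)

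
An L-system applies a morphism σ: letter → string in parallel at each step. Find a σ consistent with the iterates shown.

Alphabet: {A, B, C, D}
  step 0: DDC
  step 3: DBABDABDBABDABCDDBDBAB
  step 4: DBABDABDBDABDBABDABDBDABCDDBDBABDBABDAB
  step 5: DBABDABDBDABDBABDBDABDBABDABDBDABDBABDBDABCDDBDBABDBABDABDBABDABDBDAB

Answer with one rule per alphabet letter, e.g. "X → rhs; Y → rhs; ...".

  step 4 ⇒ step 5: DBABDABDBDABDBABDABDBDABCDDBDBABDBABDAB ⇒ DB·AB·D·AB·DB·D·AB·DB·AB·DB·D·AB·DB·AB·D·AB·DB·D·AB·DB·AB·DB·D·AB·CD·DB·DB·AB·DB·AB·D·AB·DB·AB·D·AB·DB·D·AB
    A ↦ D
    B ↦ AB
    C ↦ CD
    D ↦ DB

A->D, B->AB, C->CD, D->DB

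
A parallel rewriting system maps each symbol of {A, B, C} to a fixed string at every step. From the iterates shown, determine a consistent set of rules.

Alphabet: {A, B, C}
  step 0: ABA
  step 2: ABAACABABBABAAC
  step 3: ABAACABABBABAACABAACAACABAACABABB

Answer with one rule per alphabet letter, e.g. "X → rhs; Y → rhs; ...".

  step 2 ⇒ step 3: ABAACABABBABAAC ⇒ AB·AAC·AB·AB·B·AB·AAC·AB·AAC·AAC·AB·AAC·AB·AB·B
    A ↦ AB
    B ↦ AAC
    C ↦ B

A->AB, B->AAC, C->B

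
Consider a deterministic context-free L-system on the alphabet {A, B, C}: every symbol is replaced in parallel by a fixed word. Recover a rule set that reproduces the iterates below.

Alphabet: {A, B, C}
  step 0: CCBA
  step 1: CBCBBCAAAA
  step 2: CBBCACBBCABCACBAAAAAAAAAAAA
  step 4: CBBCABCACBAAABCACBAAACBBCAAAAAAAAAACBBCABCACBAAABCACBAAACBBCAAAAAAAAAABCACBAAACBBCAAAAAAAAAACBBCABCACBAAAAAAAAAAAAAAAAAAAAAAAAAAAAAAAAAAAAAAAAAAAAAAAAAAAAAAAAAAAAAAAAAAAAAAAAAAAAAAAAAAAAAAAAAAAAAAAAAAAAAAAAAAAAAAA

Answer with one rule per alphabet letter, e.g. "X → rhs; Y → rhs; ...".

A->AAA, B->BCA, C->CB

  step 1 ⇒ step 2: CBCBBCAAAA ⇒ CB·BCA·CB·BCA·BCA·CB·AAA·AAA·AAA·AAA
    A ↦ AAA
    B ↦ BCA
    C ↦ CB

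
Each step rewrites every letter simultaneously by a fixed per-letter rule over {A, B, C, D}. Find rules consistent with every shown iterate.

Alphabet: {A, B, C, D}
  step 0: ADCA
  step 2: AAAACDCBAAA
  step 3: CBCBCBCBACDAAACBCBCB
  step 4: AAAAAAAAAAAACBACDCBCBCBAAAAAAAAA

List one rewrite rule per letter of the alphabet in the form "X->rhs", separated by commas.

  step 3 ⇒ step 4: CBCBCBCBACDAAACBCBCB ⇒ A·AA·A·AA·A·AA·A·AA·CB·A·CD·CB·CB·CB·A·AA·A·AA·A·AA
    A ↦ CB
    B ↦ AA
    C ↦ A
    D ↦ CD

A->CB, B->AA, C->A, D->CD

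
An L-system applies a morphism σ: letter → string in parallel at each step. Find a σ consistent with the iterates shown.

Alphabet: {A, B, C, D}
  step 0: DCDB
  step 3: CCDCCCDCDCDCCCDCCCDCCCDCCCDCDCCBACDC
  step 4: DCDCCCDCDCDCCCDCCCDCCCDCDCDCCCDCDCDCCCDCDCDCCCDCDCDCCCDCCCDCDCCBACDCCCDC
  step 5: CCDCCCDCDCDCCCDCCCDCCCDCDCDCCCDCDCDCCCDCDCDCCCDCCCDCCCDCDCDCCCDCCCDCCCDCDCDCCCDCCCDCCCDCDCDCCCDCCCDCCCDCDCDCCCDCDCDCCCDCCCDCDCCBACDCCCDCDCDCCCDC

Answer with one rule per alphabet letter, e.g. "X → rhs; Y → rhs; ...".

A->C, B->CBA, C->DC, D->CC

  step 4 ⇒ step 5: DCDCCCDCDCDCCCDCCCDCCCDCDCDCCCDCDCDCCCDCDCDCCCDCDCDCCCDCCCDCDCCBACDCCCDC ⇒ CC·DC·CC·DC·DC·DC·CC·DC·CC·DC·CC·DC·DC·DC·CC·DC·DC·DC·CC·DC·DC·DC·CC·DC·CC·DC·CC·DC·DC·DC·CC·DC·CC·DC·CC·DC·DC·DC·CC·DC·CC·DC·CC·DC·DC·DC·CC·DC·CC·DC·CC·DC·DC·DC·CC·DC·DC·DC·CC·DC·CC·DC·DC·CBA·C·DC·CC·DC·DC·DC·CC·DC
    A ↦ C
    B ↦ CBA
    C ↦ DC
    D ↦ CC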